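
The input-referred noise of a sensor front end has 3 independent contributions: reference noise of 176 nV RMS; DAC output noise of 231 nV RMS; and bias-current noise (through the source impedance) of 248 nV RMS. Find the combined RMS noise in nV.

382 nV

Uncorrelated sources add in power (mean-square): V_tot = √(ΣV_i²)
V_tot = √[(1.76×10⁻⁷)² + (2.31×10⁻⁷)² + (2.48×10⁻⁷)²] = 3.82×10⁻⁷ V = 382 nV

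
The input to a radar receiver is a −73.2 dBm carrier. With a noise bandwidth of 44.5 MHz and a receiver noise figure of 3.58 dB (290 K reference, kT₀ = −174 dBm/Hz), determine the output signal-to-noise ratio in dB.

Noise floor: N = −174 + 10 log₁₀(B) + NF
10 log₁₀(4.45×10⁷) = 76.48 dB
N = −174 + 76.48 + 3.58 = −93.94 dBm
SNR = P_sig − N = −73.2 − (−93.94) = 20.74 dB → 20.7 dB

20.7 dB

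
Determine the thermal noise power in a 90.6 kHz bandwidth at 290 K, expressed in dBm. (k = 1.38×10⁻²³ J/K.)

P_n = kTB = 1.38×10⁻²³ × 290 × 9.06×10⁴ = 3.63×10⁻¹⁶ W
In dBm: 10 log₁₀(3.63×10⁻¹⁶ / 10⁻³) = −124.4 dBm

−124.4 dBm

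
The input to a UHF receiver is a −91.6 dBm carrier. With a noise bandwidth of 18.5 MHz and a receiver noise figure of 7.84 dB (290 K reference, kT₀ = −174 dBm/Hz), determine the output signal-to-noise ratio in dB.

Noise floor: N = −174 + 10 log₁₀(B) + NF
10 log₁₀(1.85×10⁷) = 72.67 dB
N = −174 + 72.67 + 7.84 = −93.49 dBm
SNR = P_sig − N = −91.6 − (−93.49) = 1.89 dB → 1.9 dB

1.9 dB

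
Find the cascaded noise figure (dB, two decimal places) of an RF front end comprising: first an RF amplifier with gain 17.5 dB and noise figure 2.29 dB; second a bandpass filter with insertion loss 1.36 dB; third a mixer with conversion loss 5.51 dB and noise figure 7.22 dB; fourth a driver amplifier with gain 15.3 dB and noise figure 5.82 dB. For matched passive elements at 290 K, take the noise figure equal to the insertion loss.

Convert to linear (a loss of L dB is a gain of −L dB): F_i = 10^(NF_i/10), G_i = 10^(G_i,dB/10)
  Stage 1: F_1 = 10^(2.29/10) = 1.694, G_1 = 10^(17.5/10) = 56.23
  Stage 2: F_2 = 10^(1.36/10) = 1.368, G_2 = 10^(−1.36/10) = 0.7311
  Stage 3: F_3 = 10^(7.22/10) = 5.272, G_3 = 10^(−5.51/10) = 0.2812
  Stage 4: F_4 = 10^(5.82/10) = 3.819, G_4 = 10^(15.3/10) = 33.88
Friis cascade:
  F = 1.694 + (1.368 − 1)/56.23 + (5.272 − 1)/41.11 + (3.819 − 1)/11.56 = 2.049
NF = 10 log₁₀(2.049) = 3.11 dB

3.11 dB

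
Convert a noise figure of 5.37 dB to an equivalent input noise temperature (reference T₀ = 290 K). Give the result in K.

709 K

F = 10^(5.37/10) = 3.4435
T_e = (F − 1)·T₀ = (3.4435 − 1) × 290 = 709 K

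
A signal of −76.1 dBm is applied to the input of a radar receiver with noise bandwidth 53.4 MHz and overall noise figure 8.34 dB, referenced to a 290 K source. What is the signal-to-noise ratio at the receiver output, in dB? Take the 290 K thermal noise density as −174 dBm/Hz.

12.3 dB

Noise floor: N = −174 + 10 log₁₀(B) + NF
10 log₁₀(5.34×10⁷) = 77.28 dB
N = −174 + 77.28 + 8.34 = −88.38 dBm
SNR = P_sig − N = −76.1 − (−88.38) = 12.28 dB → 12.3 dB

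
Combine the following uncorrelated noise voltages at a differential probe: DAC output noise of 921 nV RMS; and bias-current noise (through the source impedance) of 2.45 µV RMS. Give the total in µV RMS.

2.62 µV

Uncorrelated sources add in power (mean-square): V_tot = √(ΣV_i²)
V_tot = √[(9.21×10⁻⁷)² + (2.45×10⁻⁶)²] = 2.62×10⁻⁶ V = 2.62 µV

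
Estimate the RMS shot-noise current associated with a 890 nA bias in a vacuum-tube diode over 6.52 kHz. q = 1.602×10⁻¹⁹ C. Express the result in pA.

I_n = √(2qI·B)
2qI·B = 2 × 1.602×10⁻¹⁹ × 8.90×10⁻⁷ × 6.52×10³ = 1.86×10⁻²¹ A²
I_n = √(1.86×10⁻²¹) = 4.31×10⁻¹¹ A = 43.1 pA

43.1 pA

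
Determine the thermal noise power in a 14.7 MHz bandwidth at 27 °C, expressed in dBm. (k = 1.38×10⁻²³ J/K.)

T = 27 °C + 273.15 = 300.15 K
P_n = kTB = 1.38×10⁻²³ × 300.15 × 1.47×10⁷ = 6.09×10⁻¹⁴ W
In dBm: 10 log₁₀(6.09×10⁻¹⁴ / 10⁻³) = −102.2 dBm

−102.2 dBm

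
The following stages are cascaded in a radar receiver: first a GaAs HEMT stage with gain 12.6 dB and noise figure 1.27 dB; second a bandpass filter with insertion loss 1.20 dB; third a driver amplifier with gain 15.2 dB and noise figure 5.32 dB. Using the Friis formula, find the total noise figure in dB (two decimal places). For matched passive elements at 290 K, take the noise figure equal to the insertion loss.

Convert to linear (a loss of L dB is a gain of −L dB): F_i = 10^(NF_i/10), G_i = 10^(G_i,dB/10)
  Stage 1: F_1 = 10^(1.27/10) = 1.340, G_1 = 10^(12.6/10) = 18.20
  Stage 2: F_2 = 10^(1.20/10) = 1.318, G_2 = 10^(−1.20/10) = 0.7586
  Stage 3: F_3 = 10^(5.32/10) = 3.404, G_3 = 10^(15.2/10) = 33.11
Friis cascade:
  F = 1.340 + (1.318 − 1)/18.20 + (3.404 − 1)/13.80 = 1.531
NF = 10 log₁₀(1.531) = 1.85 dB

1.85 dB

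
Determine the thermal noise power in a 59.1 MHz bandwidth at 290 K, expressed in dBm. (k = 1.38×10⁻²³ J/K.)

−96.3 dBm

P_n = kTB = 1.38×10⁻²³ × 290 × 5.91×10⁷ = 2.37×10⁻¹³ W
In dBm: 10 log₁₀(2.37×10⁻¹³ / 10⁻³) = −96.3 dBm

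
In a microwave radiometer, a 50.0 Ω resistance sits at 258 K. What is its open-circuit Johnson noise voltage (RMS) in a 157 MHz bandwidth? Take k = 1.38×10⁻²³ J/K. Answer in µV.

10.6 µV

V_n = √(4kTRB)
4kTRB = 4 × 1.38×10⁻²³ × 258 × 5.00×10¹ × 1.57×10⁸ = 1.12×10⁻¹⁰ V²
V_n = √(1.12×10⁻¹⁰) = 1.06×10⁻⁵ V = 10.6 µV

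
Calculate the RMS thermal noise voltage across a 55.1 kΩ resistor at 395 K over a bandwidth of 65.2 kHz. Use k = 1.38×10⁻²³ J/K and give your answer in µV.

V_n = √(4kTRB)
4kTRB = 4 × 1.38×10⁻²³ × 395 × 5.51×10⁴ × 6.52×10⁴ = 7.83×10⁻¹¹ V²
V_n = √(7.83×10⁻¹¹) = 8.85×10⁻⁶ V = 8.85 µV

8.85 µV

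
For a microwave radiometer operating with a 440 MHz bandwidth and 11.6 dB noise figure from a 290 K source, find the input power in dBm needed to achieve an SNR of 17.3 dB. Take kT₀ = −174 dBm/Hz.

−58.7 dBm

Sensitivity = −174 + 10 log₁₀(B) + NF + SNR_min
= −174 + 86.43 + 11.6 + 17.3
= −58.67 dBm → −58.7 dBm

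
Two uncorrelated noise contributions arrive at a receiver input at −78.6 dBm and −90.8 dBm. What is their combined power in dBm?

−78.3 dBm

Convert to linear, add, convert back:
P₁ = 1.38×10⁻¹¹ W, P₂ = 8.32×10⁻¹³ W
P_tot = 1.46×10⁻¹¹ W → 10 log₁₀(P_tot / 10⁻³) = −78.3 dBm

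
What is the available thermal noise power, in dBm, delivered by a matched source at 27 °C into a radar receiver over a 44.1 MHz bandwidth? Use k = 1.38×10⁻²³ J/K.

T = 27 °C + 273.15 = 300.15 K
P_n = kTB = 1.38×10⁻²³ × 300.15 × 4.41×10⁷ = 1.83×10⁻¹³ W
In dBm: 10 log₁₀(1.83×10⁻¹³ / 10⁻³) = −97.4 dBm

−97.4 dBm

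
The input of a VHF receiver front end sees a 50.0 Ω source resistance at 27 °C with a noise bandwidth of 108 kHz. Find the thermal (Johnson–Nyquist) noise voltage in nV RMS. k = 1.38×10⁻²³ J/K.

299 nV

T = 27 °C + 273.15 = 300.15 K
V_n = √(4kTRB)
4kTRB = 4 × 1.38×10⁻²³ × 300.15 × 5.00×10¹ × 1.08×10⁵ = 8.95×10⁻¹⁴ V²
V_n = √(8.95×10⁻¹⁴) = 2.99×10⁻⁷ V = 299 nV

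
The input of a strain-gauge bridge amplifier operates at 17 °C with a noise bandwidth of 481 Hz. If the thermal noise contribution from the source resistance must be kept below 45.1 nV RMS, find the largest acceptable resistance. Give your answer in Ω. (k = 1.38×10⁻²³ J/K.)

264 Ω

T = 17 °C + 273.15 = 290.15 K
Johnson–Nyquist: V_n = √(4kTRB) ⇒ R = V_n² / (4kTB)
4kTB = 4 × 1.38×10⁻²³ × 290.15 × 4.81×10² = 7.70×10⁻¹⁸
R = (4.51×10⁻⁸)² / 7.70×10⁻¹⁸ = 2.64×10² Ω = 264 Ω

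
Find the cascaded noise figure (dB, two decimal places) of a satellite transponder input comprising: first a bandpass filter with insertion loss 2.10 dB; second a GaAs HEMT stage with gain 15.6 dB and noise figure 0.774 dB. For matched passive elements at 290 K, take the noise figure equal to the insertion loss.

Convert to linear (a loss of L dB is a gain of −L dB): F_i = 10^(NF_i/10), G_i = 10^(G_i,dB/10)
  Stage 1: F_1 = 10^(2.10/10) = 1.622, G_1 = 10^(−2.10/10) = 0.6166
  Stage 2: F_2 = 10^(0.774/10) = 1.195, G_2 = 10^(15.6/10) = 36.31
Friis cascade:
  F = 1.622 + (1.195 − 1)/0.6166 = 1.938
NF = 10 log₁₀(1.938) = 2.87 dB

2.87 dB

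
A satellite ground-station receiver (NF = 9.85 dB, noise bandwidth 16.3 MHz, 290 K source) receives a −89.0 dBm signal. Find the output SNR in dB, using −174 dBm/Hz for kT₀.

Noise floor: N = −174 + 10 log₁₀(B) + NF
10 log₁₀(1.63×10⁷) = 72.12 dB
N = −174 + 72.12 + 9.85 = −92.03 dBm
SNR = P_sig − N = −89.0 − (−92.03) = 3.03 dB → 3.0 dB

3.0 dB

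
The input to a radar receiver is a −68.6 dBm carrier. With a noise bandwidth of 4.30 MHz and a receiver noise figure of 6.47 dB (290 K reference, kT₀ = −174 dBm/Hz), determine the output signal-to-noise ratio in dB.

Noise floor: N = −174 + 10 log₁₀(B) + NF
10 log₁₀(4.30×10⁶) = 66.33 dB
N = −174 + 66.33 + 6.47 = −101.20 dBm
SNR = P_sig − N = −68.6 − (−101.20) = 32.60 dB → 32.6 dB

32.6 dB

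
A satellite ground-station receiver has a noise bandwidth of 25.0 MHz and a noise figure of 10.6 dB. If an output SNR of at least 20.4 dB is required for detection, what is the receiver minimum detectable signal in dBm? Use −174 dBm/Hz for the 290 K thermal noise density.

−69.0 dBm

Sensitivity = −174 + 10 log₁₀(B) + NF + SNR_min
= −174 + 73.98 + 10.6 + 20.4
= −69.02 dBm → −69.0 dBm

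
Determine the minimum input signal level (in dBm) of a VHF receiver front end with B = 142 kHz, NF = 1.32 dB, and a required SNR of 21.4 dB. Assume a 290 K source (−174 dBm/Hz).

Sensitivity = −174 + 10 log₁₀(B) + NF + SNR_min
= −174 + 51.52 + 1.32 + 21.4
= −99.76 dBm → −99.8 dBm

−99.8 dBm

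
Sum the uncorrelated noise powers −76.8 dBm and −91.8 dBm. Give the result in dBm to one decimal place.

Convert to linear, add, convert back:
P₁ = 2.09×10⁻¹¹ W, P₂ = 6.61×10⁻¹³ W
P_tot = 2.16×10⁻¹¹ W → 10 log₁₀(P_tot / 10⁻³) = −76.7 dBm

−76.7 dBm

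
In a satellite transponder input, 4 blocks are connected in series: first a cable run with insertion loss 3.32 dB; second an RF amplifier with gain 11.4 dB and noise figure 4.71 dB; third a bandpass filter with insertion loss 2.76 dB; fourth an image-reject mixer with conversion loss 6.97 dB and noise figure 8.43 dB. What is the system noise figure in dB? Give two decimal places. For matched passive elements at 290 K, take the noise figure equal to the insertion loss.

9.16 dB

Convert to linear (a loss of L dB is a gain of −L dB): F_i = 10^(NF_i/10), G_i = 10^(G_i,dB/10)
  Stage 1: F_1 = 10^(3.32/10) = 2.148, G_1 = 10^(−3.32/10) = 0.4656
  Stage 2: F_2 = 10^(4.71/10) = 2.958, G_2 = 10^(11.4/10) = 13.80
  Stage 3: F_3 = 10^(2.76/10) = 1.888, G_3 = 10^(−2.76/10) = 0.5297
  Stage 4: F_4 = 10^(8.43/10) = 6.966, G_4 = 10^(−6.97/10) = 0.2009
Friis cascade:
  F = 2.148 + (2.958 − 1)/0.4656 + (1.888 − 1)/6.427 + (6.966 − 1)/3.404 = 8.244
NF = 10 log₁₀(8.244) = 9.16 dB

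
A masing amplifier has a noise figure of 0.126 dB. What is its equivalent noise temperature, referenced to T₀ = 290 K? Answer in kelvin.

8.54 K

F = 10^(0.126/10) = 1.02944
T_e = (F − 1)·T₀ = (1.02944 − 1) × 290 = 8.54 K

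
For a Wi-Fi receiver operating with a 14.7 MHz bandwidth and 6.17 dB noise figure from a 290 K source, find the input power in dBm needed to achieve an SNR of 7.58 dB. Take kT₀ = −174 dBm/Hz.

Sensitivity = −174 + 10 log₁₀(B) + NF + SNR_min
= −174 + 71.67 + 6.17 + 7.58
= −88.58 dBm → −88.6 dBm

−88.6 dBm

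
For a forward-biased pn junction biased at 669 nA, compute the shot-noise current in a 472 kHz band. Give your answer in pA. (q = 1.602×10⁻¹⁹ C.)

318 pA

I_n = √(2qI·B)
2qI·B = 2 × 1.602×10⁻¹⁹ × 6.69×10⁻⁷ × 4.72×10⁵ = 1.01×10⁻¹⁹ A²
I_n = √(1.01×10⁻¹⁹) = 3.18×10⁻¹⁰ A = 318 pA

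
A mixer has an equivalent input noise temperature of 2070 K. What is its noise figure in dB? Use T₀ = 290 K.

F = 1 + T_e/T₀ = 1 + 2070/290 = 8.13793
NF = 10 log₁₀(8.13793) = 9.11 dB

9.11 dB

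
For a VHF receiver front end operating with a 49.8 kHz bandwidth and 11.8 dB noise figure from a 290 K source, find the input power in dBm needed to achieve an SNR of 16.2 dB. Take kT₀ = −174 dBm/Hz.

−99.0 dBm

Sensitivity = −174 + 10 log₁₀(B) + NF + SNR_min
= −174 + 46.97 + 11.8 + 16.2
= −99.03 dBm → −99.0 dBm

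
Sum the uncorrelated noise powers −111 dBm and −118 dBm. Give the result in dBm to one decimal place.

Convert to linear, add, convert back:
P₁ = 7.94×10⁻¹⁵ W, P₂ = 1.58×10⁻¹⁵ W
P_tot = 9.53×10⁻¹⁵ W → 10 log₁₀(P_tot / 10⁻³) = −110.2 dBm

−110.2 dBm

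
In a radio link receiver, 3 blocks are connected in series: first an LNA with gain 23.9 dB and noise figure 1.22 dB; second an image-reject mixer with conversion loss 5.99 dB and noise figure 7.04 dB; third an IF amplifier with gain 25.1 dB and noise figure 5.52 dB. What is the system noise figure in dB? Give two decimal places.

1.41 dB

Convert to linear (a loss of L dB is a gain of −L dB): F_i = 10^(NF_i/10), G_i = 10^(G_i,dB/10)
  Stage 1: F_1 = 10^(1.22/10) = 1.324, G_1 = 10^(23.9/10) = 245.5
  Stage 2: F_2 = 10^(7.04/10) = 5.058, G_2 = 10^(−5.99/10) = 0.2518
  Stage 3: F_3 = 10^(5.52/10) = 3.565, G_3 = 10^(25.1/10) = 323.6
Friis cascade:
  F = 1.324 + (5.058 − 1)/245.5 + (3.565 − 1)/61.80 = 1.382
NF = 10 log₁₀(1.382) = 1.41 dB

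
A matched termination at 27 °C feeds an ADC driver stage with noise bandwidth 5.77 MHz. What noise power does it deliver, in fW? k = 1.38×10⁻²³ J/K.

T = 27 °C + 273.15 = 300.15 K
P_n = kTB = 1.38×10⁻²³ × 300.15 × 5.77×10⁶ = 2.39×10⁻¹⁴ W = 23.9 fW

23.9 fW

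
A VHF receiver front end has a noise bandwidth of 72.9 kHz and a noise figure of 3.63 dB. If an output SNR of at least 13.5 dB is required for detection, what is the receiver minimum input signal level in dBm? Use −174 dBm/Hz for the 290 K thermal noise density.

−108.2 dBm

Sensitivity = −174 + 10 log₁₀(B) + NF + SNR_min
= −174 + 48.63 + 3.63 + 13.5
= −108.24 dBm → −108.2 dBm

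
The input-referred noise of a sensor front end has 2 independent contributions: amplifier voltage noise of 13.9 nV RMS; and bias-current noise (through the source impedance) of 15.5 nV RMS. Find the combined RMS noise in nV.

Uncorrelated sources add in power (mean-square): V_tot = √(ΣV_i²)
V_tot = √[(1.39×10⁻⁸)² + (1.55×10⁻⁸)²] = 2.08×10⁻⁸ V = 20.8 nV

20.8 nV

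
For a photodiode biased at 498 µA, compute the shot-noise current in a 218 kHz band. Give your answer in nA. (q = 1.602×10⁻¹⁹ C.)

I_n = √(2qI·B)
2qI·B = 2 × 1.602×10⁻¹⁹ × 4.98×10⁻⁴ × 2.18×10⁵ = 3.48×10⁻¹⁷ A²
I_n = √(3.48×10⁻¹⁷) = 5.90×10⁻⁹ A = 5.90 nA

5.90 nA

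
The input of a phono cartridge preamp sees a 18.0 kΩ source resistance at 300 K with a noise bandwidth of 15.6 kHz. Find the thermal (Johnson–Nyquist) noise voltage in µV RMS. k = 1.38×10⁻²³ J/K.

2.16 µV

V_n = √(4kTRB)
4kTRB = 4 × 1.38×10⁻²³ × 300 × 1.80×10⁴ × 1.56×10⁴ = 4.65×10⁻¹² V²
V_n = √(4.65×10⁻¹²) = 2.16×10⁻⁶ V = 2.16 µV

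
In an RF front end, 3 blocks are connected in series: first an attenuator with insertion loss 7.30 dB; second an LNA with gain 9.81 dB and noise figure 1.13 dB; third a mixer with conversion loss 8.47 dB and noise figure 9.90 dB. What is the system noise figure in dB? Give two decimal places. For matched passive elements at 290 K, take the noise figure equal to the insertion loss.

10.75 dB

Convert to linear (a loss of L dB is a gain of −L dB): F_i = 10^(NF_i/10), G_i = 10^(G_i,dB/10)
  Stage 1: F_1 = 10^(7.30/10) = 5.370, G_1 = 10^(−7.30/10) = 0.1862
  Stage 2: F_2 = 10^(1.13/10) = 1.297, G_2 = 10^(9.81/10) = 9.572
  Stage 3: F_3 = 10^(9.90/10) = 9.772, G_3 = 10^(−8.47/10) = 0.1422
Friis cascade:
  F = 5.370 + (1.297 − 1)/0.1862 + (9.772 − 1)/1.782 = 11.89
NF = 10 log₁₀(11.89) = 10.75 dB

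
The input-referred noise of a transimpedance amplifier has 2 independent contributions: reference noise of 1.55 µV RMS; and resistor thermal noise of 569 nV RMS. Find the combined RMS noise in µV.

Uncorrelated sources add in power (mean-square): V_tot = √(ΣV_i²)
V_tot = √[(1.55×10⁻⁶)² + (5.69×10⁻⁷)²] = 1.65×10⁻⁶ V = 1.65 µV

1.65 µV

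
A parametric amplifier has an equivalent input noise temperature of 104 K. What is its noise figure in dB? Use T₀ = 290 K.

F = 1 + T_e/T₀ = 1 + 104/290 = 1.35862
NF = 10 log₁₀(1.35862) = 1.33 dB

1.33 dB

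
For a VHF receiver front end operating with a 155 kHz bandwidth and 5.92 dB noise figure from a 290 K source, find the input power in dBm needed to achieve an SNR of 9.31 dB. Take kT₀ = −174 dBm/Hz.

−106.9 dBm

Sensitivity = −174 + 10 log₁₀(B) + NF + SNR_min
= −174 + 51.9 + 5.92 + 9.31
= −106.87 dBm → −106.9 dBm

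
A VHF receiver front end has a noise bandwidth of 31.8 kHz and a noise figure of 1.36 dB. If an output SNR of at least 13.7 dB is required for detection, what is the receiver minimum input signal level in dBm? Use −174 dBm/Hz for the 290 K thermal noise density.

−113.9 dBm

Sensitivity = −174 + 10 log₁₀(B) + NF + SNR_min
= −174 + 45.02 + 1.36 + 13.7
= −113.92 dBm → −113.9 dBm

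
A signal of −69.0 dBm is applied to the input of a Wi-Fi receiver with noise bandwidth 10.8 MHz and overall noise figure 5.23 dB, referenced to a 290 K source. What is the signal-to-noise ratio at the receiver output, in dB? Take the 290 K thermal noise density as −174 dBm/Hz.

29.4 dB

Noise floor: N = −174 + 10 log₁₀(B) + NF
10 log₁₀(1.08×10⁷) = 70.33 dB
N = −174 + 70.33 + 5.23 = −98.44 dBm
SNR = P_sig − N = −69.0 − (−98.44) = 29.44 dB → 29.4 dB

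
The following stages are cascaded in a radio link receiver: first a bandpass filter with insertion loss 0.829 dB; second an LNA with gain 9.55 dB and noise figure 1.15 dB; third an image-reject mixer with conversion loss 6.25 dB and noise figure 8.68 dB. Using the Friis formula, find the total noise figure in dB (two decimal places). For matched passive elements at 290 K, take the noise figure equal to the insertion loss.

3.86 dB

Convert to linear (a loss of L dB is a gain of −L dB): F_i = 10^(NF_i/10), G_i = 10^(G_i,dB/10)
  Stage 1: F_1 = 10^(0.829/10) = 1.210, G_1 = 10^(−0.829/10) = 0.8262
  Stage 2: F_2 = 10^(1.15/10) = 1.303, G_2 = 10^(9.55/10) = 9.016
  Stage 3: F_3 = 10^(8.68/10) = 7.379, G_3 = 10^(−6.25/10) = 0.2371
Friis cascade:
  F = 1.210 + (1.303 − 1)/0.8262 + (7.379 − 1)/7.449 = 2.434
NF = 10 log₁₀(2.434) = 3.86 dB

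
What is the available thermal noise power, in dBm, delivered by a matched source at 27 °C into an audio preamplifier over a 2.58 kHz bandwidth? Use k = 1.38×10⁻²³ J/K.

T = 27 °C + 273.15 = 300.15 K
P_n = kTB = 1.38×10⁻²³ × 300.15 × 2.58×10³ = 1.07×10⁻¹⁷ W
In dBm: 10 log₁₀(1.07×10⁻¹⁷ / 10⁻³) = −139.7 dBm

−139.7 dBm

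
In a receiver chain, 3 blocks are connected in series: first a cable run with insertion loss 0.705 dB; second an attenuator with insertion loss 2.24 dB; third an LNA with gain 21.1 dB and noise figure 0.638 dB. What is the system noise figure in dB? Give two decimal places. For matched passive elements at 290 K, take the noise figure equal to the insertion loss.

3.58 dB

Convert to linear (a loss of L dB is a gain of −L dB): F_i = 10^(NF_i/10), G_i = 10^(G_i,dB/10)
  Stage 1: F_1 = 10^(0.705/10) = 1.176, G_1 = 10^(−0.705/10) = 0.8502
  Stage 2: F_2 = 10^(2.24/10) = 1.675, G_2 = 10^(−2.24/10) = 0.5970
  Stage 3: F_3 = 10^(0.638/10) = 1.158, G_3 = 10^(21.1/10) = 128.8
Friis cascade:
  F = 1.176 + (1.675 − 1)/0.8502 + (1.158 − 1)/0.5076 = 2.282
NF = 10 log₁₀(2.282) = 3.58 dB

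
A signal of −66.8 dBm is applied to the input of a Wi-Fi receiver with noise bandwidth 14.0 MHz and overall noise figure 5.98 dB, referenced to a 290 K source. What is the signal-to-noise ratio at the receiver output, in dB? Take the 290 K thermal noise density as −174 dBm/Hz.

Noise floor: N = −174 + 10 log₁₀(B) + NF
10 log₁₀(1.40×10⁷) = 71.46 dB
N = −174 + 71.46 + 5.98 = −96.56 dBm
SNR = P_sig − N = −66.8 − (−96.56) = 29.76 dB → 29.8 dB

29.8 dB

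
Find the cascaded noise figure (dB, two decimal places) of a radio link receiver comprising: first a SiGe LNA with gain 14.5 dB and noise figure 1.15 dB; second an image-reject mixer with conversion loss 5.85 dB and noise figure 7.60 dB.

1.68 dB

Convert to linear (a loss of L dB is a gain of −L dB): F_i = 10^(NF_i/10), G_i = 10^(G_i,dB/10)
  Stage 1: F_1 = 10^(1.15/10) = 1.303, G_1 = 10^(14.5/10) = 28.18
  Stage 2: F_2 = 10^(7.60/10) = 5.754, G_2 = 10^(−5.85/10) = 0.2600
Friis cascade:
  F = 1.303 + (5.754 − 1)/28.18 = 1.472
NF = 10 log₁₀(1.472) = 1.68 dB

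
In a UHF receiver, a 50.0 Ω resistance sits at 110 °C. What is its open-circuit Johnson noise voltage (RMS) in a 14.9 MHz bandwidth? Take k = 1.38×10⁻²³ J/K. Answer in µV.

3.97 µV

T = 110 °C + 273.15 = 383.15 K
V_n = √(4kTRB)
4kTRB = 4 × 1.38×10⁻²³ × 383.15 × 5.00×10¹ × 1.49×10⁷ = 1.58×10⁻¹¹ V²
V_n = √(1.58×10⁻¹¹) = 3.97×10⁻⁶ V = 3.97 µV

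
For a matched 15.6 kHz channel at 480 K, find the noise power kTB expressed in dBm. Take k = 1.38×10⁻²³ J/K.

−129.9 dBm

P_n = kTB = 1.38×10⁻²³ × 480 × 1.56×10⁴ = 1.03×10⁻¹⁶ W
In dBm: 10 log₁₀(1.03×10⁻¹⁶ / 10⁻³) = −129.9 dBm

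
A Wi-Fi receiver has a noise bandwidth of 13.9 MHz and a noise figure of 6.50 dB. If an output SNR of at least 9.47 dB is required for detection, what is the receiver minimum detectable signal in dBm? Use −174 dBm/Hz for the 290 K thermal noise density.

−86.6 dBm

Sensitivity = −174 + 10 log₁₀(B) + NF + SNR_min
= −174 + 71.43 + 6.50 + 9.47
= −86.60 dBm → −86.6 dBm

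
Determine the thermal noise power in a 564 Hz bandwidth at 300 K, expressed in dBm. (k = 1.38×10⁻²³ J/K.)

−146.3 dBm

P_n = kTB = 1.38×10⁻²³ × 300 × 5.64×10² = 2.33×10⁻¹⁸ W
In dBm: 10 log₁₀(2.33×10⁻¹⁸ / 10⁻³) = −146.3 dBm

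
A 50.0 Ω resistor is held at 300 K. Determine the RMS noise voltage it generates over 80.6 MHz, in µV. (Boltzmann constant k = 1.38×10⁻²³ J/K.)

V_n = √(4kTRB)
4kTRB = 4 × 1.38×10⁻²³ × 300 × 5.00×10¹ × 8.06×10⁷ = 6.67×10⁻¹¹ V²
V_n = √(6.67×10⁻¹¹) = 8.17×10⁻⁶ V = 8.17 µV

8.17 µV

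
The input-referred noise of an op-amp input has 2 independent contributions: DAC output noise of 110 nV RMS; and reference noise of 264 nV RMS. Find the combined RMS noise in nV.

Uncorrelated sources add in power (mean-square): V_tot = √(ΣV_i²)
V_tot = √[(1.10×10⁻⁷)² + (2.64×10⁻⁷)²] = 2.86×10⁻⁷ V = 286 nV

286 nV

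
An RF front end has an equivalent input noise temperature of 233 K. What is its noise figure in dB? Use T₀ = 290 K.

F = 1 + T_e/T₀ = 1 + 233/290 = 1.80345
NF = 10 log₁₀(1.80345) = 2.56 dB

2.56 dB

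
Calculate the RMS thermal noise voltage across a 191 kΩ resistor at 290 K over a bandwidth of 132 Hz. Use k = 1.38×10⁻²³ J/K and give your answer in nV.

635 nV

V_n = √(4kTRB)
4kTRB = 4 × 1.38×10⁻²³ × 290 × 1.91×10⁵ × 1.32×10² = 4.04×10⁻¹³ V²
V_n = √(4.04×10⁻¹³) = 6.35×10⁻⁷ V = 635 nV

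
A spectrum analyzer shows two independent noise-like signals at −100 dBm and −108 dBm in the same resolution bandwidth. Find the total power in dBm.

−99.4 dBm

Convert to linear, add, convert back:
P₁ = 1.00×10⁻¹³ W, P₂ = 1.58×10⁻¹⁴ W
P_tot = 1.16×10⁻¹³ W → 10 log₁₀(P_tot / 10⁻³) = −99.4 dBm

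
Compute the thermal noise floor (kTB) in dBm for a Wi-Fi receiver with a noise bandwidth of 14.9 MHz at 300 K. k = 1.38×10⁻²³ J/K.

−102.1 dBm

P_n = kTB = 1.38×10⁻²³ × 300 × 1.49×10⁷ = 6.17×10⁻¹⁴ W
In dBm: 10 log₁₀(6.17×10⁻¹⁴ / 10⁻³) = −102.1 dBm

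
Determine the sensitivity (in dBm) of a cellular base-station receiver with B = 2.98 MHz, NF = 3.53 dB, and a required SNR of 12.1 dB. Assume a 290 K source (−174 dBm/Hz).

Sensitivity = −174 + 10 log₁₀(B) + NF + SNR_min
= −174 + 64.74 + 3.53 + 12.1
= −93.63 dBm → −93.6 dBm

−93.6 dBm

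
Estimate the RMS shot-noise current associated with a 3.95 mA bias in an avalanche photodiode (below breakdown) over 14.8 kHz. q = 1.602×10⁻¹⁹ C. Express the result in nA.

I_n = √(2qI·B)
2qI·B = 2 × 1.602×10⁻¹⁹ × 3.95×10⁻³ × 1.48×10⁴ = 1.87×10⁻¹⁷ A²
I_n = √(1.87×10⁻¹⁷) = 4.33×10⁻⁹ A = 4.33 nA

4.33 nA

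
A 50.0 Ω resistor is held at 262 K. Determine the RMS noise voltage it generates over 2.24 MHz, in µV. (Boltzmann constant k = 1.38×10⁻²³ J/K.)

1.27 µV

V_n = √(4kTRB)
4kTRB = 4 × 1.38×10⁻²³ × 262 × 5.00×10¹ × 2.24×10⁶ = 1.62×10⁻¹² V²
V_n = √(1.62×10⁻¹²) = 1.27×10⁻⁶ V = 1.27 µV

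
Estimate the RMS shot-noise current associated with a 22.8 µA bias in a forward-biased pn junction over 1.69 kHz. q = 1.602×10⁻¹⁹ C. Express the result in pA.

111 pA

I_n = √(2qI·B)
2qI·B = 2 × 1.602×10⁻¹⁹ × 2.28×10⁻⁵ × 1.69×10³ = 1.23×10⁻²⁰ A²
I_n = √(1.23×10⁻²⁰) = 1.11×10⁻¹⁰ A = 111 pA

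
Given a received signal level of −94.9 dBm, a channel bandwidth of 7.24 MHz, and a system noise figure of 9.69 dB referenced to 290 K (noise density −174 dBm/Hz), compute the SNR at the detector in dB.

0.8 dB

Noise floor: N = −174 + 10 log₁₀(B) + NF
10 log₁₀(7.24×10⁶) = 68.6 dB
N = −174 + 68.6 + 9.69 = −95.71 dBm
SNR = P_sig − N = −94.9 − (−95.71) = 0.81 dB → 0.8 dB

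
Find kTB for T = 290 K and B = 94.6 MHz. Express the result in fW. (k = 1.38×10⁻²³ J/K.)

P_n = kTB = 1.38×10⁻²³ × 290 × 9.46×10⁷ = 3.79×10⁻¹³ W = 379 fW

379 fW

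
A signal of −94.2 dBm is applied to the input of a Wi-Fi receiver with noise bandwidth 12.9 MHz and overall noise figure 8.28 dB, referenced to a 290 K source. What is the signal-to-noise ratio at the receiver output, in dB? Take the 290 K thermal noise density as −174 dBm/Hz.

Noise floor: N = −174 + 10 log₁₀(B) + NF
10 log₁₀(1.29×10⁷) = 71.11 dB
N = −174 + 71.11 + 8.28 = −94.61 dBm
SNR = P_sig − N = −94.2 − (−94.61) = 0.41 dB → 0.4 dB

0.4 dB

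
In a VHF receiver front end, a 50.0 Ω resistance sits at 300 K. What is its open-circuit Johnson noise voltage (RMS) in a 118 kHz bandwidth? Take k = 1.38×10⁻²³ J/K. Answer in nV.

V_n = √(4kTRB)
4kTRB = 4 × 1.38×10⁻²³ × 300 × 5.00×10¹ × 1.18×10⁵ = 9.77×10⁻¹⁴ V²
V_n = √(9.77×10⁻¹⁴) = 3.13×10⁻⁷ V = 313 nV

313 nV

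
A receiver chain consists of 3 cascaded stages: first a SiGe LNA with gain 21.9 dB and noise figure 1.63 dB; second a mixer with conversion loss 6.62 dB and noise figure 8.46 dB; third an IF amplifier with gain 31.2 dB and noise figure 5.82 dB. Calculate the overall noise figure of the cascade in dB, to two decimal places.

Convert to linear (a loss of L dB is a gain of −L dB): F_i = 10^(NF_i/10), G_i = 10^(G_i,dB/10)
  Stage 1: F_1 = 10^(1.63/10) = 1.455, G_1 = 10^(21.9/10) = 154.9
  Stage 2: F_2 = 10^(8.46/10) = 7.015, G_2 = 10^(−6.62/10) = 0.2178
  Stage 3: F_3 = 10^(5.82/10) = 3.819, G_3 = 10^(31.2/10) = 1318
Friis cascade:
  F = 1.455 + (7.015 − 1)/154.9 + (3.819 − 1)/33.73 = 1.578
NF = 10 log₁₀(1.578) = 1.98 dB

1.98 dB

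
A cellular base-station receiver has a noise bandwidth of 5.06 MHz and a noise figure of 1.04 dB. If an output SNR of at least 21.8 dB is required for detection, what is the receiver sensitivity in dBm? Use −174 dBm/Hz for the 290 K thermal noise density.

Sensitivity = −174 + 10 log₁₀(B) + NF + SNR_min
= −174 + 67.04 + 1.04 + 21.8
= −84.12 dBm → −84.1 dBm

−84.1 dBm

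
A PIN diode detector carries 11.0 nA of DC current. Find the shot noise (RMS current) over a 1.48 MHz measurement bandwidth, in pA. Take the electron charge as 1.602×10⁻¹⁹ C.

72.2 pA

I_n = √(2qI·B)
2qI·B = 2 × 1.602×10⁻¹⁹ × 1.10×10⁻⁸ × 1.48×10⁶ = 5.22×10⁻²¹ A²
I_n = √(5.22×10⁻²¹) = 7.22×10⁻¹¹ A = 72.2 pA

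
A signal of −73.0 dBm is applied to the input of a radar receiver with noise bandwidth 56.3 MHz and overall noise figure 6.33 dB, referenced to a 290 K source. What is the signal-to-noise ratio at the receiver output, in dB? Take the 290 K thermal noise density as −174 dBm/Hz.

17.2 dB

Noise floor: N = −174 + 10 log₁₀(B) + NF
10 log₁₀(5.63×10⁷) = 77.51 dB
N = −174 + 77.51 + 6.33 = −90.16 dBm
SNR = P_sig − N = −73.0 − (−90.16) = 17.16 dB → 17.2 dB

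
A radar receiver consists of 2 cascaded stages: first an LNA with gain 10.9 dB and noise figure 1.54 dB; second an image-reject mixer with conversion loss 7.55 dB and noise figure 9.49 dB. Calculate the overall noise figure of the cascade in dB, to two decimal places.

3.15 dB

Convert to linear (a loss of L dB is a gain of −L dB): F_i = 10^(NF_i/10), G_i = 10^(G_i,dB/10)
  Stage 1: F_1 = 10^(1.54/10) = 1.426, G_1 = 10^(10.9/10) = 12.30
  Stage 2: F_2 = 10^(9.49/10) = 8.892, G_2 = 10^(−7.55/10) = 0.1758
Friis cascade:
  F = 1.426 + (8.892 − 1)/12.30 = 2.067
NF = 10 log₁₀(2.067) = 3.15 dB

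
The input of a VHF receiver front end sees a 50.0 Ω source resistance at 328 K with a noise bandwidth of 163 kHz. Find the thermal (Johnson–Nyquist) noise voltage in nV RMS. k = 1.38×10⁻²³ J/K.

V_n = √(4kTRB)
4kTRB = 4 × 1.38×10⁻²³ × 328 × 5.00×10¹ × 1.63×10⁵ = 1.48×10⁻¹³ V²
V_n = √(1.48×10⁻¹³) = 3.84×10⁻⁷ V = 384 nV

384 nV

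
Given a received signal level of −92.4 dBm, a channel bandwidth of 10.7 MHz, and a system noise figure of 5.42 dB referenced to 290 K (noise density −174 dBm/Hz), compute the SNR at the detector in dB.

5.9 dB

Noise floor: N = −174 + 10 log₁₀(B) + NF
10 log₁₀(1.07×10⁷) = 70.29 dB
N = −174 + 70.29 + 5.42 = −98.29 dBm
SNR = P_sig − N = −92.4 − (−98.29) = 5.89 dB → 5.9 dB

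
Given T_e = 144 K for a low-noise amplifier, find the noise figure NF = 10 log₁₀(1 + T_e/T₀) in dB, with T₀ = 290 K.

1.75 dB

F = 1 + T_e/T₀ = 1 + 144/290 = 1.49655
NF = 10 log₁₀(1.49655) = 1.75 dB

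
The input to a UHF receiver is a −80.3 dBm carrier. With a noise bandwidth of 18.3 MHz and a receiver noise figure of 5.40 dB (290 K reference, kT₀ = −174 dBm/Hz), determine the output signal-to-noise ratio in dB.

Noise floor: N = −174 + 10 log₁₀(B) + NF
10 log₁₀(1.83×10⁷) = 72.62 dB
N = −174 + 72.62 + 5.40 = −95.98 dBm
SNR = P_sig − N = −80.3 − (−95.98) = 15.68 dB → 15.7 dB

15.7 dB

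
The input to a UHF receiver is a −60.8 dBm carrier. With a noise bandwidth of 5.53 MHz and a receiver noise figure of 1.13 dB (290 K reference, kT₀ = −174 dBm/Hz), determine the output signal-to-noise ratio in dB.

44.6 dB

Noise floor: N = −174 + 10 log₁₀(B) + NF
10 log₁₀(5.53×10⁶) = 67.43 dB
N = −174 + 67.43 + 1.13 = −105.44 dBm
SNR = P_sig − N = −60.8 − (−105.44) = 44.64 dB → 44.6 dB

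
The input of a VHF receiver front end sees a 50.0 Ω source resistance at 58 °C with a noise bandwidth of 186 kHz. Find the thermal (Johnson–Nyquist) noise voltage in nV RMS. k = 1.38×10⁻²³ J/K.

T = 58 °C + 273.15 = 331.15 K
V_n = √(4kTRB)
4kTRB = 4 × 1.38×10⁻²³ × 331.15 × 5.00×10¹ × 1.86×10⁵ = 1.70×10⁻¹³ V²
V_n = √(1.70×10⁻¹³) = 4.12×10⁻⁷ V = 412 nV

412 nV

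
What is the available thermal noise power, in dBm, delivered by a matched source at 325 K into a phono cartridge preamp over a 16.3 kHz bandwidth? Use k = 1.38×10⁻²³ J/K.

−131.4 dBm

P_n = kTB = 1.38×10⁻²³ × 325 × 1.63×10⁴ = 7.31×10⁻¹⁷ W
In dBm: 10 log₁₀(7.31×10⁻¹⁷ / 10⁻³) = −131.4 dBm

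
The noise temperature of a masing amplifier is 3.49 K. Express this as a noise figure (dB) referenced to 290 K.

0.052 dB

F = 1 + T_e/T₀ = 1 + 3.49/290 = 1.01203
NF = 10 log₁₀(1.01203) = 0.052 dB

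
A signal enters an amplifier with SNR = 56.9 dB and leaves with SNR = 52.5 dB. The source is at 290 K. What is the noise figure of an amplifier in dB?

NF (dB) = SNR_in(dB) − SNR_out(dB) when the source is at T₀
NF = 56.9 − 52.5 = 4.4 dB

4.4 dB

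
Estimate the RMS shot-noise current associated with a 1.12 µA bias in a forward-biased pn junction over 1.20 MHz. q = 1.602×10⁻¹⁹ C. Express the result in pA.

656 pA

I_n = √(2qI·B)
2qI·B = 2 × 1.602×10⁻¹⁹ × 1.12×10⁻⁶ × 1.20×10⁶ = 4.31×10⁻¹⁹ A²
I_n = √(4.31×10⁻¹⁹) = 6.56×10⁻¹⁰ A = 656 pA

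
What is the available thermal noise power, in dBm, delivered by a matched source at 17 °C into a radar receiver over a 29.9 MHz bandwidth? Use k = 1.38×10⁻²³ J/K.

T = 17 °C + 273.15 = 290.15 K
P_n = kTB = 1.38×10⁻²³ × 290.15 × 2.99×10⁷ = 1.20×10⁻¹³ W
In dBm: 10 log₁₀(1.20×10⁻¹³ / 10⁻³) = −99.2 dBm

−99.2 dBm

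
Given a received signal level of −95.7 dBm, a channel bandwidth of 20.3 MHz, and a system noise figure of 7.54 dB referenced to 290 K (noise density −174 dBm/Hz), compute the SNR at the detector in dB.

−2.3 dB

Noise floor: N = −174 + 10 log₁₀(B) + NF
10 log₁₀(2.03×10⁷) = 73.07 dB
N = −174 + 73.07 + 7.54 = −93.39 dBm
SNR = P_sig − N = −95.7 − (−93.39) = −2.31 dB → −2.3 dB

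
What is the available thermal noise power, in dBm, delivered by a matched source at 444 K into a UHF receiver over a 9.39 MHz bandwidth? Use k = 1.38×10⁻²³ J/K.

−102.4 dBm

P_n = kTB = 1.38×10⁻²³ × 444 × 9.39×10⁶ = 5.75×10⁻¹⁴ W
In dBm: 10 log₁₀(5.75×10⁻¹⁴ / 10⁻³) = −102.4 dBm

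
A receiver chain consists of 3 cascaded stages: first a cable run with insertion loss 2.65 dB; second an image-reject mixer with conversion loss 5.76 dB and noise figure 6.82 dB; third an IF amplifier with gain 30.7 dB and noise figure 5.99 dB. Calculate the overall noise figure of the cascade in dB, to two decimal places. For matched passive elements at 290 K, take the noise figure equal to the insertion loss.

14.69 dB

Convert to linear (a loss of L dB is a gain of −L dB): F_i = 10^(NF_i/10), G_i = 10^(G_i,dB/10)
  Stage 1: F_1 = 10^(2.65/10) = 1.841, G_1 = 10^(−2.65/10) = 0.5433
  Stage 2: F_2 = 10^(6.82/10) = 4.808, G_2 = 10^(−5.76/10) = 0.2655
  Stage 3: F_3 = 10^(5.99/10) = 3.972, G_3 = 10^(30.7/10) = 1175
Friis cascade:
  F = 1.841 + (4.808 − 1)/0.5433 + (3.972 − 1)/0.1442 = 29.46
NF = 10 log₁₀(29.46) = 14.69 dB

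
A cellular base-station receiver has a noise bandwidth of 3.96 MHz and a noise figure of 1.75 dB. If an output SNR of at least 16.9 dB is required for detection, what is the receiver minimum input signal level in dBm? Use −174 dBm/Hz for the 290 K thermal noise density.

Sensitivity = −174 + 10 log₁₀(B) + NF + SNR_min
= −174 + 65.98 + 1.75 + 16.9
= −89.37 dBm → −89.4 dBm

−89.4 dBm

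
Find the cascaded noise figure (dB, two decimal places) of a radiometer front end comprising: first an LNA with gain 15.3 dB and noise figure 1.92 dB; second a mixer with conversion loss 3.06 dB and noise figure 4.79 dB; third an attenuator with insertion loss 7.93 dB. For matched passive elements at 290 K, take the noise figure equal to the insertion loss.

2.85 dB

Convert to linear (a loss of L dB is a gain of −L dB): F_i = 10^(NF_i/10), G_i = 10^(G_i,dB/10)
  Stage 1: F_1 = 10^(1.92/10) = 1.556, G_1 = 10^(15.3/10) = 33.88
  Stage 2: F_2 = 10^(4.79/10) = 3.013, G_2 = 10^(−3.06/10) = 0.4943
  Stage 3: F_3 = 10^(7.93/10) = 6.209, G_3 = 10^(−7.93/10) = 0.1611
Friis cascade:
  F = 1.556 + (3.013 − 1)/33.88 + (6.209 − 1)/16.75 = 1.926
NF = 10 log₁₀(1.926) = 2.85 dB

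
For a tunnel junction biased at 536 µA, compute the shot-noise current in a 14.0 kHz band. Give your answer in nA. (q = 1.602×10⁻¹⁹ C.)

I_n = √(2qI·B)
2qI·B = 2 × 1.602×10⁻¹⁹ × 5.36×10⁻⁴ × 1.40×10⁴ = 2.40×10⁻¹⁸ A²
I_n = √(2.40×10⁻¹⁸) = 1.55×10⁻⁹ A = 1.55 nA

1.55 nA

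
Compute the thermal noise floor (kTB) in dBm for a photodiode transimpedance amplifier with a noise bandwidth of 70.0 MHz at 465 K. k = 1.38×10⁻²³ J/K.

P_n = kTB = 1.38×10⁻²³ × 465 × 7.00×10⁷ = 4.49×10⁻¹³ W
In dBm: 10 log₁₀(4.49×10⁻¹³ / 10⁻³) = −93.5 dBm

−93.5 dBm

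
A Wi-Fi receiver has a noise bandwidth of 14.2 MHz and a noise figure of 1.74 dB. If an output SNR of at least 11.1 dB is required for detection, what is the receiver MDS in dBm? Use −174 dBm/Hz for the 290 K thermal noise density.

Sensitivity = −174 + 10 log₁₀(B) + NF + SNR_min
= −174 + 71.52 + 1.74 + 11.1
= −89.64 dBm → −89.6 dBm

−89.6 dBm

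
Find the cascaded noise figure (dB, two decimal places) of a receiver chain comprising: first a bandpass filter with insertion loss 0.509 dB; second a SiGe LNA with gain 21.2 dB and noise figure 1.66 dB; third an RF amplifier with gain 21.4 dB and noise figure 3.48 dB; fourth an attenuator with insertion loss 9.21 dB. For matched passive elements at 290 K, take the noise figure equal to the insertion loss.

Convert to linear (a loss of L dB is a gain of −L dB): F_i = 10^(NF_i/10), G_i = 10^(G_i,dB/10)
  Stage 1: F_1 = 10^(0.509/10) = 1.124, G_1 = 10^(−0.509/10) = 0.8894
  Stage 2: F_2 = 10^(1.66/10) = 1.466, G_2 = 10^(21.2/10) = 131.8
  Stage 3: F_3 = 10^(3.48/10) = 2.228, G_3 = 10^(21.4/10) = 138.0
  Stage 4: F_4 = 10^(9.21/10) = 8.337, G_4 = 10^(−9.21/10) = 0.1199
Friis cascade:
  F = 1.124 + (1.466 − 1)/0.8894 + (2.228 − 1)/117.2 + (8.337 − 1)/1.618×10⁴ = 1.659
NF = 10 log₁₀(1.659) = 2.20 dB

2.20 dB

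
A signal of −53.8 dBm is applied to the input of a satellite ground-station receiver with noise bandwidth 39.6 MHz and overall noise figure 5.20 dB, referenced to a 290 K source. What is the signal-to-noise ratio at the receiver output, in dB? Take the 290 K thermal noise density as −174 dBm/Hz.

39.0 dB

Noise floor: N = −174 + 10 log₁₀(B) + NF
10 log₁₀(3.96×10⁷) = 75.98 dB
N = −174 + 75.98 + 5.20 = −92.82 dBm
SNR = P_sig − N = −53.8 − (−92.82) = 39.02 dB → 39.0 dB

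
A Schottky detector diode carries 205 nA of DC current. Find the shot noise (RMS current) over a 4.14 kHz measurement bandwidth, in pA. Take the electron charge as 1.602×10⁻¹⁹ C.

I_n = √(2qI·B)
2qI·B = 2 × 1.602×10⁻¹⁹ × 2.05×10⁻⁷ × 4.14×10³ = 2.72×10⁻²² A²
I_n = √(2.72×10⁻²²) = 1.65×10⁻¹¹ A = 16.5 pA

16.5 pA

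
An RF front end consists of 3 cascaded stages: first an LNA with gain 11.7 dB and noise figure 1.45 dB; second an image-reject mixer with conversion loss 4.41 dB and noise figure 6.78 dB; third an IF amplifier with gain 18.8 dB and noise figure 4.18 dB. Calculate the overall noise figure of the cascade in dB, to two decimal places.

2.91 dB

Convert to linear (a loss of L dB is a gain of −L dB): F_i = 10^(NF_i/10), G_i = 10^(G_i,dB/10)
  Stage 1: F_1 = 10^(1.45/10) = 1.396, G_1 = 10^(11.7/10) = 14.79
  Stage 2: F_2 = 10^(6.78/10) = 4.764, G_2 = 10^(−4.41/10) = 0.3622
  Stage 3: F_3 = 10^(4.18/10) = 2.618, G_3 = 10^(18.8/10) = 75.86
Friis cascade:
  F = 1.396 + (4.764 − 1)/14.79 + (2.618 − 1)/5.358 = 1.953
NF = 10 log₁₀(1.953) = 2.91 dB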